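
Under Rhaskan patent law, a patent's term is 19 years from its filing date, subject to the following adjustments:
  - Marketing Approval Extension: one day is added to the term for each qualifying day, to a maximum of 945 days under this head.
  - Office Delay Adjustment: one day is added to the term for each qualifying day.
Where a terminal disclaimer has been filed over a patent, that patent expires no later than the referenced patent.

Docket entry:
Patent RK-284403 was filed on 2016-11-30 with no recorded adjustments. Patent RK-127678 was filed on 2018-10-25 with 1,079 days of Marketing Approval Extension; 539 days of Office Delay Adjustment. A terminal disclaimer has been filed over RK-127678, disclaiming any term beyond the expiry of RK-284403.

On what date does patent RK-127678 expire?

Natural term of RK-127678:
  Base: filing + 19 years → 25 October 2037.
  Marketing Approval Extension: 1079 days claimed exceeds the 945-day cap, so +945 days → 27 May 2040.
  Office Delay Adjustment: +539 days → 17 November 2041.
Expiry of referenced patent RK-284403:
  Base: filing + 19 years → 30 November 2035.
Terminal disclaimer: RK-127678 expires on the earlier of 17 November 2041 and 30 November 2035.

November 30, 2035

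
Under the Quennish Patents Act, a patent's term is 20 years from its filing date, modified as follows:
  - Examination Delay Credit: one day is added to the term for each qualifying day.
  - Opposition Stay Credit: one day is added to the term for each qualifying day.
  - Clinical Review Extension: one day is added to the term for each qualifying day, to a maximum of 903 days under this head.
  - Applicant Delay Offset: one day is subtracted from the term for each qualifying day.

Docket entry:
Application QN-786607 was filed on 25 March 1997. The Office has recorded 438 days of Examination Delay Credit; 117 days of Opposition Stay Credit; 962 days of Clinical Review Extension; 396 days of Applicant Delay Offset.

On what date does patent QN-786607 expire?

Base term: filing date + 20 years → 25 March 2017.
Examination Delay Credit: +438 days → 6 June 2018.
Opposition Stay Credit: +117 days → 1 October 2018.
Clinical Review Extension: 962 days claimed exceeds the 903-day cap, so +903 days → 22 March 2021.
Applicant Delay Offset: −396 days → 20 February 2020.

2020-02-20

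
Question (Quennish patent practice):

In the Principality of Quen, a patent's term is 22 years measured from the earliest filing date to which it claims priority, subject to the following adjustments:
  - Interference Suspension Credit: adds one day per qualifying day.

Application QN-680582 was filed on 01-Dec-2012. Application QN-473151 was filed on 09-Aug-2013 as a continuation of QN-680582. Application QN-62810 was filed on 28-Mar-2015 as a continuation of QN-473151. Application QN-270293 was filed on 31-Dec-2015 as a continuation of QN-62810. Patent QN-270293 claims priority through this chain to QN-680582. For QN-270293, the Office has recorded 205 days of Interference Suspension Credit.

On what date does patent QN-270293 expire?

June 24, 2035

Earliest priority filing: 1 December 2012.
Base term: 1 December 2012 + 22 years → 1 December 2034.
Interference Suspension Credit: +205 days → 24 June 2035.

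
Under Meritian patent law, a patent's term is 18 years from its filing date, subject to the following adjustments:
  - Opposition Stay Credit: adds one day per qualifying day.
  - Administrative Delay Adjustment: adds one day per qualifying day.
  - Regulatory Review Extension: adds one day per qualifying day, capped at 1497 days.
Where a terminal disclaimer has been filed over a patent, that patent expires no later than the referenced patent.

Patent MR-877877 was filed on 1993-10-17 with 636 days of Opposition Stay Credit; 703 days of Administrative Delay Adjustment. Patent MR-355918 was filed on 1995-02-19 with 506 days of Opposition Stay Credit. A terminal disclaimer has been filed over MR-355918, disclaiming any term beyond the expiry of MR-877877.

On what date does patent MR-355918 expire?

2014-07-10

Natural term of MR-355918:
  Base: filing + 18 years → 19 February 2013.
  Opposition Stay Credit: +506 days → 10 July 2014.
Expiry of referenced patent MR-877877:
  Base: filing + 18 years → 17 October 2011.
  Opposition Stay Credit: +636 days → 14 July 2013.
  Administrative Delay Adjustment: +703 days → 17 June 2015.
Terminal disclaimer: MR-355918 expires on the earlier of 10 July 2014 and 17 June 2015.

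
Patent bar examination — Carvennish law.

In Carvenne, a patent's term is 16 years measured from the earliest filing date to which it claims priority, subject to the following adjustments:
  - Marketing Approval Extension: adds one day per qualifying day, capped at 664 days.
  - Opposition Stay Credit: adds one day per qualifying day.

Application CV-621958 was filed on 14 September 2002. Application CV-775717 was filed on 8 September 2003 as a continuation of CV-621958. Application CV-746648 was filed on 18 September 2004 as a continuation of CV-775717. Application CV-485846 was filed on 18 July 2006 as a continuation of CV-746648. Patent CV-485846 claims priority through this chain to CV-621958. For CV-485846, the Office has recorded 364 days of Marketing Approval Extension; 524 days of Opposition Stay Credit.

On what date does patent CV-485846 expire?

February 18, 2021

Earliest priority filing: 14 September 2002.
Base term: 14 September 2002 + 16 years → 14 September 2018.
Marketing Approval Extension: 364 days (within the 664-day cap) → +364 days → 13 September 2019.
Opposition Stay Credit: +524 days → 18 February 2021.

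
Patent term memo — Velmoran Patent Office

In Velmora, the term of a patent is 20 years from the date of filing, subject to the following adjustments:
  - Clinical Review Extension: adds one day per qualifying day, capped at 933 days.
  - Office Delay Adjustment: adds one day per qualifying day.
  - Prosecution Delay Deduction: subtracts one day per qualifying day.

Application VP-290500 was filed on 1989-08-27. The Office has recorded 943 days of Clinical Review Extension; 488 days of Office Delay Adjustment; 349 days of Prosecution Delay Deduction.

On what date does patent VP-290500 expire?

August 3, 2012

Base term: filing date + 20 years → 27 August 2009.
Clinical Review Extension: 943 days claimed exceeds the 933-day cap, so +933 days → 17 March 2012.
Office Delay Adjustment: +488 days → 18 July 2013.
Prosecution Delay Deduction: −349 days → 3 August 2012.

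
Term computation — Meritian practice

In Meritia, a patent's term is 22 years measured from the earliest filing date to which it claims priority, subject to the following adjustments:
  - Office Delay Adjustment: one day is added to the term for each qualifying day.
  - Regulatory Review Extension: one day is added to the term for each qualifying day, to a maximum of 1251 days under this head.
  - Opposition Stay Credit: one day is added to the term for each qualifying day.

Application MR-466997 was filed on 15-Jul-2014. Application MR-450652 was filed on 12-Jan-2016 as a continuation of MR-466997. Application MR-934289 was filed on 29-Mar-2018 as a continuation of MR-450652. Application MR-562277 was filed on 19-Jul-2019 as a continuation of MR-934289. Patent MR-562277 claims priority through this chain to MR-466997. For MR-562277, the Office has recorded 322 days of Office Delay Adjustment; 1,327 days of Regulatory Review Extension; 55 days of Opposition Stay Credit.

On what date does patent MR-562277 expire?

2040-12-29

Earliest priority filing: 15 July 2014.
Base term: 15 July 2014 + 22 years → 15 July 2036.
Office Delay Adjustment: +322 days → 2 June 2037.
Regulatory Review Extension: 1327 days claimed exceeds the 1251-day cap, so +1251 days → 4 November 2040.
Opposition Stay Credit: +55 days → 29 December 2040.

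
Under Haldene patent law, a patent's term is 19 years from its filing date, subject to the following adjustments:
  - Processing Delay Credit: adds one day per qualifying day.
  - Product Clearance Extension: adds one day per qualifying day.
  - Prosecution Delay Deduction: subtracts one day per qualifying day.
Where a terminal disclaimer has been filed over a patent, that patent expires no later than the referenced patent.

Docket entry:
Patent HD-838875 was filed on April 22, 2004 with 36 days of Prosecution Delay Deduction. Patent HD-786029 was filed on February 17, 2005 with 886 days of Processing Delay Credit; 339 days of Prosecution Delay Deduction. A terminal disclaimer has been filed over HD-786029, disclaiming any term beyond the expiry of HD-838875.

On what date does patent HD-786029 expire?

Natural term of HD-786029:
  Base: filing + 19 years → 17 February 2024.
  Processing Delay Credit: +886 days → 22 July 2026.
  Prosecution Delay Deduction: −339 days → 17 August 2025.
Expiry of referenced patent HD-838875:
  Base: filing + 19 years → 22 April 2023.
  Prosecution Delay Deduction: −36 days → 17 March 2023.
Terminal disclaimer: HD-786029 expires on the earlier of 17 August 2025 and 17 March 2023.

March 17, 2023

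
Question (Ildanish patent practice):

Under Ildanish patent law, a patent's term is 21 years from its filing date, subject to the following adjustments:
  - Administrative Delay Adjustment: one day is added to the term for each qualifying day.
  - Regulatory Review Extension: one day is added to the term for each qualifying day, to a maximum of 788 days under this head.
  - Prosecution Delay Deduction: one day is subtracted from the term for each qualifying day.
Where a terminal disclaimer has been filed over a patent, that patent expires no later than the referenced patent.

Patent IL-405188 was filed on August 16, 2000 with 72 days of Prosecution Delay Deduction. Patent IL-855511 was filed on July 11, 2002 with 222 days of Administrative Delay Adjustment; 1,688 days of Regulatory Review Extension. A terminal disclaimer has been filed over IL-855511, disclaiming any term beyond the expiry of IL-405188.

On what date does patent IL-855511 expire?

Natural term of IL-855511:
  Base: filing + 21 years → 11 July 2023.
  Administrative Delay Adjustment: +222 days → 18 February 2024.
  Regulatory Review Extension: 1688 days claimed exceeds the 788-day cap, so +788 days → 16 April 2026.
Expiry of referenced patent IL-405188:
  Base: filing + 21 years → 16 August 2021.
  Prosecution Delay Deduction: −72 days → 5 June 2021.
Terminal disclaimer: IL-855511 expires on the earlier of 16 April 2026 and 5 June 2021.

June 5, 2021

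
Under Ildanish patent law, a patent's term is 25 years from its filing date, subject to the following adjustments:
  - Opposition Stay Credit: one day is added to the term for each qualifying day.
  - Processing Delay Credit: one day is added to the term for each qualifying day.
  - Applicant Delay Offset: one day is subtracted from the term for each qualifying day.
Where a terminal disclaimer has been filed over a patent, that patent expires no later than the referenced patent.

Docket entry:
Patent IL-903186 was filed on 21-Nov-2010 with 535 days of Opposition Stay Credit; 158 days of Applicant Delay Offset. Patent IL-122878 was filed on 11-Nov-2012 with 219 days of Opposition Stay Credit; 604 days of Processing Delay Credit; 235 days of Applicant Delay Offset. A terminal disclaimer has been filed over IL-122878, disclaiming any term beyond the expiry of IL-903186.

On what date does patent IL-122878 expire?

Natural term of IL-122878:
  Base: filing + 25 years → 11 November 2037.
  Opposition Stay Credit: +219 days → 18 June 2038.
  Processing Delay Credit: +604 days → 12 February 2040.
  Applicant Delay Offset: −235 days → 22 June 2039.
Expiry of referenced patent IL-903186:
  Base: filing + 25 years → 21 November 2035.
  Opposition Stay Credit: +535 days → 9 May 2037.
  Applicant Delay Offset: −158 days → 2 December 2036.
Terminal disclaimer: IL-122878 expires on the earlier of 22 June 2039 and 2 December 2036.

2036-12-02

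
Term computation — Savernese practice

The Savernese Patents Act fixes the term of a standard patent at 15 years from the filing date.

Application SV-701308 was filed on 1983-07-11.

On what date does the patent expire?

July 11, 1998

Filing date + 15 years → 11 July 1998.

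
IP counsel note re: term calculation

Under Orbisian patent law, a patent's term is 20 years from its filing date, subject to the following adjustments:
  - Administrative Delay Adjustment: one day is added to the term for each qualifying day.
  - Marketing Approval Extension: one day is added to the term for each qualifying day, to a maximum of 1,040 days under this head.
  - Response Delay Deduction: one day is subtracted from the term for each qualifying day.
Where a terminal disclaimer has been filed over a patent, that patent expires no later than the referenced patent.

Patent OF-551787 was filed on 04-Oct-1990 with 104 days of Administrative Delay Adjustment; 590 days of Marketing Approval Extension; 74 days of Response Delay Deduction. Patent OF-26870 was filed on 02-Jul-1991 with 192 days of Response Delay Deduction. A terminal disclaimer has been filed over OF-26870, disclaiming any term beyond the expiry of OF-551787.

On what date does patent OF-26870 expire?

December 22, 2010

Natural term of OF-26870:
  Base: filing + 20 years → 2 July 2011.
  Response Delay Deduction: −192 days → 22 December 2010.
Expiry of referenced patent OF-551787:
  Base: filing + 20 years → 4 October 2010.
  Administrative Delay Adjustment: +104 days → 16 January 2011.
  Marketing Approval Extension: 590 days (within the 1040-day cap) → +590 days → 28 August 2012.
  Response Delay Deduction: −74 days → 15 June 2012.
Terminal disclaimer: OF-26870 expires on the earlier of 22 December 2010 and 15 June 2012.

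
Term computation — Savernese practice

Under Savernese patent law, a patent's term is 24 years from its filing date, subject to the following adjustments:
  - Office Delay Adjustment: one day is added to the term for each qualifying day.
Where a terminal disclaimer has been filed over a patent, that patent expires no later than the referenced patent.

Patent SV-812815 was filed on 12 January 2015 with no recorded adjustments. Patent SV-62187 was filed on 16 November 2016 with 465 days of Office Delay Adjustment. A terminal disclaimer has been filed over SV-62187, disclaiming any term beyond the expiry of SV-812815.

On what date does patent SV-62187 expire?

Natural term of SV-62187:
  Base: filing + 24 years → 16 November 2040.
  Office Delay Adjustment: +465 days → 24 February 2042.
Expiry of referenced patent SV-812815:
  Base: filing + 24 years → 12 January 2039.
Terminal disclaimer: SV-62187 expires on the earlier of 24 February 2042 and 12 January 2039.

2039-01-12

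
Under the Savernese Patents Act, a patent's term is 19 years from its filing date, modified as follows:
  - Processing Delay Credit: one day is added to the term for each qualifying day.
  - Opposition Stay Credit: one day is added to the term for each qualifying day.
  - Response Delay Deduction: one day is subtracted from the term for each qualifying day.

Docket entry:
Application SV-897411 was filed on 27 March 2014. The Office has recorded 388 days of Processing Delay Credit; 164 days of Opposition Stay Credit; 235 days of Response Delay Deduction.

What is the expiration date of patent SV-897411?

Base term: filing date + 19 years → 27 March 2033.
Processing Delay Credit: +388 days → 19 April 2034.
Opposition Stay Credit: +164 days → 30 September 2034.
Response Delay Deduction: −235 days → 7 February 2034.

2034-02-07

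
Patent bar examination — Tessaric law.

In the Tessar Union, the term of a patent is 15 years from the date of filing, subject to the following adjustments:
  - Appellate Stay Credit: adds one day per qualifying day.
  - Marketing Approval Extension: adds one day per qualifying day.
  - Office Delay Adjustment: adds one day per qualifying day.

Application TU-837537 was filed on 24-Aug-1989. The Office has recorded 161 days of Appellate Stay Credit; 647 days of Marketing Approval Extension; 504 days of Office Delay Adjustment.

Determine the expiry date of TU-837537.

Base term: filing date + 15 years → 24 August 2004.
Appellate Stay Credit: +161 days → 1 February 2005.
Marketing Approval Extension: +647 days → 10 November 2006.
Office Delay Adjustment: +504 days → 28 March 2008.

March 28, 2008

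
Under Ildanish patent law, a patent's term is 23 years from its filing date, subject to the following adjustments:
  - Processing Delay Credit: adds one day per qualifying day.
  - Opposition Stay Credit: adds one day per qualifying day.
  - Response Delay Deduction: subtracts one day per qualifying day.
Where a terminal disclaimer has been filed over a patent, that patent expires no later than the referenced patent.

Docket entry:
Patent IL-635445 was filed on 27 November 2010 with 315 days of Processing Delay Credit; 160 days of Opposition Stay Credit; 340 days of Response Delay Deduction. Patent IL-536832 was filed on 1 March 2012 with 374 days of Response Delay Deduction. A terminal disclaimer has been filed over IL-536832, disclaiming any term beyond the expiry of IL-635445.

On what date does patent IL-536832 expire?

2034-02-20

Natural term of IL-536832:
  Base: filing + 23 years → 1 March 2035.
  Response Delay Deduction: −374 days → 20 February 2034.
Expiry of referenced patent IL-635445:
  Base: filing + 23 years → 27 November 2033.
  Processing Delay Credit: +315 days → 8 October 2034.
  Opposition Stay Credit: +160 days → 17 March 2035.
  Response Delay Deduction: −340 days → 11 April 2034.
Terminal disclaimer: IL-536832 expires on the earlier of 20 February 2034 and 11 April 2034.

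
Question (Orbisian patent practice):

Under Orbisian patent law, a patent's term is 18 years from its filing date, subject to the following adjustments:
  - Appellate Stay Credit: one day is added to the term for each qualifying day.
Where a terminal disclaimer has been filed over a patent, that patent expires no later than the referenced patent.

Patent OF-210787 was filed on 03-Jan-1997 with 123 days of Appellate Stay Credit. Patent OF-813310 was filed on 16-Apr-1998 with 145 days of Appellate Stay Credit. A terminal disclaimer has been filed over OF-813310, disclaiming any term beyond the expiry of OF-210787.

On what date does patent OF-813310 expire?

Natural term of OF-813310:
  Base: filing + 18 years → 16 April 2016.
  Appellate Stay Credit: +145 days → 8 September 2016.
Expiry of referenced patent OF-210787:
  Base: filing + 18 years → 3 January 2015.
  Appellate Stay Credit: +123 days → 6 May 2015.
Terminal disclaimer: OF-813310 expires on the earlier of 8 September 2016 and 6 May 2015.

2015-05-06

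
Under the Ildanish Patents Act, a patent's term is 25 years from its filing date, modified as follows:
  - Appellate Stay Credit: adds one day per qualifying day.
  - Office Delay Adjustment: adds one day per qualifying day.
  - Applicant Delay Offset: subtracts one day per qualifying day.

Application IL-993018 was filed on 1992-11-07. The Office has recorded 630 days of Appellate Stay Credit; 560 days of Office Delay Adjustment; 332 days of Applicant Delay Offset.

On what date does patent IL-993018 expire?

Base term: filing date + 25 years → 7 November 2017.
Appellate Stay Credit: +630 days → 30 July 2019.
Office Delay Adjustment: +560 days → 9 February 2021.
Applicant Delay Offset: −332 days → 14 March 2020.

March 14, 2020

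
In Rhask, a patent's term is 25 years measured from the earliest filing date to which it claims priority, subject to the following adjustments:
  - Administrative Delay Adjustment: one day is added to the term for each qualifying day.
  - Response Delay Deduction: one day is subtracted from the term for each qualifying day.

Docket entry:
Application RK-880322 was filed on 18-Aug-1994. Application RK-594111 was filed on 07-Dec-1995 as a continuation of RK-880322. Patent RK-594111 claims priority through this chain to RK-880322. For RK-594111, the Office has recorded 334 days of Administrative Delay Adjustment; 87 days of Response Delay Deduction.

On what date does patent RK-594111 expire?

April 21, 2020

Earliest priority filing: 18 August 1994.
Base term: 18 August 1994 + 25 years → 18 August 2019.
Administrative Delay Adjustment: +334 days → 17 July 2020.
Response Delay Deduction: −87 days → 21 April 2020.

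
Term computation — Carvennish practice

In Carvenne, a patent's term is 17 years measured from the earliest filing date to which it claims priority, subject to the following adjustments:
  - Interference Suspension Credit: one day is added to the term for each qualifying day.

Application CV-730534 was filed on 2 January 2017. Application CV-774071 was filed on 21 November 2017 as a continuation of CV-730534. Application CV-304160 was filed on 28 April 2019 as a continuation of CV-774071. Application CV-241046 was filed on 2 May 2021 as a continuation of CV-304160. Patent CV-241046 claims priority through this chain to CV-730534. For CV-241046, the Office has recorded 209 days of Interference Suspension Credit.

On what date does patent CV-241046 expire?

Earliest priority filing: 2 January 2017.
Base term: 2 January 2017 + 17 years → 2 January 2034.
Interference Suspension Credit: +209 days → 30 July 2034.

July 30, 2034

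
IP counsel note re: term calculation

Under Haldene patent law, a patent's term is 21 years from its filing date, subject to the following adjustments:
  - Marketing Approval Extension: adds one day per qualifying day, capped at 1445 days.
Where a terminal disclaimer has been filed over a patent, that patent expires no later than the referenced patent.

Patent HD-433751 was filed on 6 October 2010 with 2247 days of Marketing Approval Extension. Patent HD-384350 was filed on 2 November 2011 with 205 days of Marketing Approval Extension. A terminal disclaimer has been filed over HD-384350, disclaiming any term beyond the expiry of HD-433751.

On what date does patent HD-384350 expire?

Natural term of HD-384350:
  Base: filing + 21 years → 2 November 2032.
  Marketing Approval Extension: 205 days (within the 1445-day cap) → +205 days → 26 May 2033.
Expiry of referenced patent HD-433751:
  Base: filing + 21 years → 6 October 2031.
  Marketing Approval Extension: 2247 days claimed exceeds the 1445-day cap, so +1445 days → 20 September 2035.
Terminal disclaimer: HD-384350 expires on the earlier of 26 May 2033 and 20 September 2035.

May 26, 2033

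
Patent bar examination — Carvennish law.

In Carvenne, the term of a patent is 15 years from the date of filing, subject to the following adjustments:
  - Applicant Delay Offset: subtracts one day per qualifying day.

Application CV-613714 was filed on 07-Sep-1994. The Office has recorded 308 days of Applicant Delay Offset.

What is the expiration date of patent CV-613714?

Base term: filing date + 15 years → 7 September 2009.
Applicant Delay Offset: −308 days → 3 November 2008.

2008-11-03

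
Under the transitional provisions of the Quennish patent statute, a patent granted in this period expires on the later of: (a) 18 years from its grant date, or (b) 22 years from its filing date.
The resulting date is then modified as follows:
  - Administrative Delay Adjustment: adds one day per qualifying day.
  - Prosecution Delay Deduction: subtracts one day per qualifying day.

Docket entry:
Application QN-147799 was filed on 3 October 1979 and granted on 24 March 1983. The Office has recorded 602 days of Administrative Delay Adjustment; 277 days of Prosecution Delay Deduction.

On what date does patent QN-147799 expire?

(a) grant + 18 years → 24 March 2001.
(b) filing + 22 years → 3 October 2001.
Later of the two: 3 October 2001.
Administrative Delay Adjustment: +602 days → 28 May 2003.
Prosecution Delay Deduction: −277 days → 24 August 2002.

August 24, 2002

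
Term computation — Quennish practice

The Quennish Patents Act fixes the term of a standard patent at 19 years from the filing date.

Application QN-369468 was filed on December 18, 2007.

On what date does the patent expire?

Filing date + 19 years → 18 December 2026.

2026-12-18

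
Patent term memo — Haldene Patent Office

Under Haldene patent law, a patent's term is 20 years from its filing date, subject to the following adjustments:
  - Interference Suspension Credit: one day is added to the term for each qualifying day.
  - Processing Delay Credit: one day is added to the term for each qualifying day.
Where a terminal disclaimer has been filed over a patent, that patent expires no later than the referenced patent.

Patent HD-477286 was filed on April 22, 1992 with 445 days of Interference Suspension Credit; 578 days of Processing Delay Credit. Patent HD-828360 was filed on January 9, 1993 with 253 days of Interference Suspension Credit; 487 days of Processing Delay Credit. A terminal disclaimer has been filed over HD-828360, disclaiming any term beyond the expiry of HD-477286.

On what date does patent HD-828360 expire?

Natural term of HD-828360:
  Base: filing + 20 years → 9 January 2013.
  Interference Suspension Credit: +253 days → 19 September 2013.
  Processing Delay Credit: +487 days → 19 January 2015.
Expiry of referenced patent HD-477286:
  Base: filing + 20 years → 22 April 2012.
  Interference Suspension Credit: +445 days → 11 July 2013.
  Processing Delay Credit: +578 days → 9 February 2015.
Terminal disclaimer: HD-828360 expires on the earlier of 19 January 2015 and 9 February 2015.

January 19, 2015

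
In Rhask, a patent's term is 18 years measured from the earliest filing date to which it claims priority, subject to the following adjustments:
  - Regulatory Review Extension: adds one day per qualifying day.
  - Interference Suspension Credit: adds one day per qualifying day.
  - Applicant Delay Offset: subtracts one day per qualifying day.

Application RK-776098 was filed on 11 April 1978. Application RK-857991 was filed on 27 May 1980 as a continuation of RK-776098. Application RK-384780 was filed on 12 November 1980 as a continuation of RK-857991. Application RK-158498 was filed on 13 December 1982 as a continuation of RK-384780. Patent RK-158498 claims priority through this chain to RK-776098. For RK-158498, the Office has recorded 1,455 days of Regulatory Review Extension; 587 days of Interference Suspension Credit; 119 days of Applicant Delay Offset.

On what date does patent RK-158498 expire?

2001-07-17

Earliest priority filing: 11 April 1978.
Base term: 11 April 1978 + 18 years → 11 April 1996.
Regulatory Review Extension: +1455 days → 5 April 2000.
Interference Suspension Credit: +587 days → 13 November 2001.
Applicant Delay Offset: −119 days → 17 July 2001.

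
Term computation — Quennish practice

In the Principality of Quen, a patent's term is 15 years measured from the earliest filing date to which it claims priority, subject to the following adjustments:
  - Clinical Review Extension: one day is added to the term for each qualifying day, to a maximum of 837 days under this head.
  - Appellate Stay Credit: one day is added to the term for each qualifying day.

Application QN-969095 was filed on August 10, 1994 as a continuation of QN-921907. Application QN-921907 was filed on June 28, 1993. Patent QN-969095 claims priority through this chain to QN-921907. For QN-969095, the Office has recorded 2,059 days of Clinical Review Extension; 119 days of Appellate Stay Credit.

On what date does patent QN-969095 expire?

Earliest priority filing: 28 June 1993.
Base term: 28 June 1993 + 15 years → 28 June 2008.
Clinical Review Extension: 2059 days claimed exceeds the 837-day cap, so +837 days → 13 October 2010.
Appellate Stay Credit: +119 days → 9 February 2011.

2011-02-09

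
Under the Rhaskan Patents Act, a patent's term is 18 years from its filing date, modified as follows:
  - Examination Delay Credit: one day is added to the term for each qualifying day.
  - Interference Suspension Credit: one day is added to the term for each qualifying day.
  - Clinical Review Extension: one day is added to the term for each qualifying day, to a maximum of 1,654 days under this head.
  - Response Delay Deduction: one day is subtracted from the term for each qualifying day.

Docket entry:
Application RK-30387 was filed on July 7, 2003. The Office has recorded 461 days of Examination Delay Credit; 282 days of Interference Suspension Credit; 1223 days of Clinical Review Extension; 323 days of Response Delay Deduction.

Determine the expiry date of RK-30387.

January 5, 2026

Base term: filing date + 18 years → 7 July 2021.
Examination Delay Credit: +461 days → 11 October 2022.
Interference Suspension Credit: +282 days → 20 July 2023.
Clinical Review Extension: 1223 days (within the 1654-day cap) → +1223 days → 24 November 2026.
Response Delay Deduction: −323 days → 5 January 2026.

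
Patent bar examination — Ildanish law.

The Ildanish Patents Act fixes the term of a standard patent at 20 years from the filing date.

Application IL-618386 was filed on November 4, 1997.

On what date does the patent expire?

Filing date + 20 years → 4 November 2017.

November 4, 2017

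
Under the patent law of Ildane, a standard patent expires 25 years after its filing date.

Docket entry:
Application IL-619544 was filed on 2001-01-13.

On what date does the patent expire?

2026-01-13

Filing date + 25 years → 13 January 2026.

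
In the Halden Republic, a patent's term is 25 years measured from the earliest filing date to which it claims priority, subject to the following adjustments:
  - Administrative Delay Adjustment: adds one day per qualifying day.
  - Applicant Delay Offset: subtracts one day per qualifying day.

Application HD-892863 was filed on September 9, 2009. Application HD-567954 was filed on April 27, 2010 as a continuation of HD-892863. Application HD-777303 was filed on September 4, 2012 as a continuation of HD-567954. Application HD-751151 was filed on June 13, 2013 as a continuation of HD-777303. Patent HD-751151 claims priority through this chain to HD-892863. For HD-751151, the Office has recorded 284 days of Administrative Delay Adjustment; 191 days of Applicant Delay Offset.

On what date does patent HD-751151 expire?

Earliest priority filing: 9 September 2009.
Base term: 9 September 2009 + 25 years → 9 September 2034.
Administrative Delay Adjustment: +284 days → 20 June 2035.
Applicant Delay Offset: −191 days → 11 December 2034.

December 11, 2034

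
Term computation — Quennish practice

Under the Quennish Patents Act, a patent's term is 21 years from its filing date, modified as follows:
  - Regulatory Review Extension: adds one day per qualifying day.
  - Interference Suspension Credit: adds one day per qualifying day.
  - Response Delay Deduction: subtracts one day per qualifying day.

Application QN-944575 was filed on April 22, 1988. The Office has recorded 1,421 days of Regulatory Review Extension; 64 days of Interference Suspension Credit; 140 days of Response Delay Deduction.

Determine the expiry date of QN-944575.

2012-12-27

Base term: filing date + 21 years → 22 April 2009.
Regulatory Review Extension: +1421 days → 13 March 2013.
Interference Suspension Credit: +64 days → 16 May 2013.
Response Delay Deduction: −140 days → 27 December 2012.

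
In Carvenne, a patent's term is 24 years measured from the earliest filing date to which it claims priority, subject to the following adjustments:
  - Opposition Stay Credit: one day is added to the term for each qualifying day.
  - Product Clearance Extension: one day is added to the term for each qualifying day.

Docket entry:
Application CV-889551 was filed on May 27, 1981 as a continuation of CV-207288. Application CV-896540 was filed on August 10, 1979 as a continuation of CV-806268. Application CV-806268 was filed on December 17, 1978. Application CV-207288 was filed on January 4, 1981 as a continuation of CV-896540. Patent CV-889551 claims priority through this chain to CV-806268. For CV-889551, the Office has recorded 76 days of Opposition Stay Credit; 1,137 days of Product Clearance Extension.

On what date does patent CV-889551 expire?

Earliest priority filing: 17 December 1978.
Base term: 17 December 1978 + 24 years → 17 December 2002.
Opposition Stay Credit: +76 days → 3 March 2003.
Product Clearance Extension: +1137 days → 13 April 2006.

April 13, 2006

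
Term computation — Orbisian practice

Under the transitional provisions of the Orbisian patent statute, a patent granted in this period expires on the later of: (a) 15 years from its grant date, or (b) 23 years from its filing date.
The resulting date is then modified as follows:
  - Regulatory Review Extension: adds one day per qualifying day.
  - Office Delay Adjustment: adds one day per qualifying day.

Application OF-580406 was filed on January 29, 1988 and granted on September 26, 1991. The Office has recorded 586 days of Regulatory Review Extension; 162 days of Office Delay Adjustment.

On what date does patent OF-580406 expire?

2013-02-15

(a) grant + 15 years → 26 September 2006.
(b) filing + 23 years → 29 January 2011.
Later of the two: 29 January 2011.
Regulatory Review Extension: +586 days → 6 September 2012.
Office Delay Adjustment: +162 days → 15 February 2013.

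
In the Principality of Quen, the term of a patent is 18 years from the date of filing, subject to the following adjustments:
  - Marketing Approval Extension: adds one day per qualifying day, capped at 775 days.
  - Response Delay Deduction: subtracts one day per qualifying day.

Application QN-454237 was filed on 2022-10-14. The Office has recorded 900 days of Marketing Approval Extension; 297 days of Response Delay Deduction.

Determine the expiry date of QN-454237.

Base term: filing date + 18 years → 14 October 2040.
Marketing Approval Extension: 900 days claimed exceeds the 775-day cap, so +775 days → 28 November 2042.
Response Delay Deduction: −297 days → 4 February 2042.

February 4, 2042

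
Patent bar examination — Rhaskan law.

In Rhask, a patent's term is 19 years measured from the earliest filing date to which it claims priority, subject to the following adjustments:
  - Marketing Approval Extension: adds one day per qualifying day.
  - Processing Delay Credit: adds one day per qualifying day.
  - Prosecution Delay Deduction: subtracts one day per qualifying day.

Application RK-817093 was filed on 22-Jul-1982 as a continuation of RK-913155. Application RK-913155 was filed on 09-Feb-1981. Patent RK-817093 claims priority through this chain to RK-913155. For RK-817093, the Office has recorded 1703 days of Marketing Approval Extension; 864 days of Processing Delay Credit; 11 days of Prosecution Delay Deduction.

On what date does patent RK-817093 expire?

February 8, 2007

Earliest priority filing: 9 February 1981.
Base term: 9 February 1981 + 19 years → 9 February 2000.
Marketing Approval Extension: +1703 days → 8 October 2004.
Processing Delay Credit: +864 days → 19 February 2007.
Prosecution Delay Deduction: −11 days → 8 February 2007.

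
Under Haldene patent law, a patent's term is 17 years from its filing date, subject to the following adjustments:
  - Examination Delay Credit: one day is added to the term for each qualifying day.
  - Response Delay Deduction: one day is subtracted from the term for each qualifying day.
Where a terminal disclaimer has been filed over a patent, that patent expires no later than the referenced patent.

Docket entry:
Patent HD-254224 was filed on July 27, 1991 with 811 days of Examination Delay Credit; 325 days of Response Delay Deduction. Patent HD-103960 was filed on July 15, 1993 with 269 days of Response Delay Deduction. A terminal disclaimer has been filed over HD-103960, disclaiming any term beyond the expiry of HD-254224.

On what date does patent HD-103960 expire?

Natural term of HD-103960:
  Base: filing + 17 years → 15 July 2010.
  Response Delay Deduction: −269 days → 19 October 2009.
Expiry of referenced patent HD-254224:
  Base: filing + 17 years → 27 July 2008.
  Examination Delay Credit: +811 days → 16 October 2010.
  Response Delay Deduction: −325 days → 25 November 2009.
Terminal disclaimer: HD-103960 expires on the earlier of 19 October 2009 and 25 November 2009.

2009-10-19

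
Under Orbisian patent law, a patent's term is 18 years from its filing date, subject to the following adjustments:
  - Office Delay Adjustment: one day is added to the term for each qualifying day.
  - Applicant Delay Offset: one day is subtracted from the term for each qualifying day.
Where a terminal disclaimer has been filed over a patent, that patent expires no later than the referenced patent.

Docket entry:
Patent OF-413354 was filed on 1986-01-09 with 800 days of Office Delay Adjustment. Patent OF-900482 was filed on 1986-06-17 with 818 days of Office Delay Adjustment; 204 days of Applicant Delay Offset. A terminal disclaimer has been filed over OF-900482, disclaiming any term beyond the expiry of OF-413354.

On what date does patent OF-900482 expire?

2006-02-21

Natural term of OF-900482:
  Base: filing + 18 years → 17 June 2004.
  Office Delay Adjustment: +818 days → 13 September 2006.
  Applicant Delay Offset: −204 days → 21 February 2006.
Expiry of referenced patent OF-413354:
  Base: filing + 18 years → 9 January 2004.
  Office Delay Adjustment: +800 days → 19 March 2006.
Terminal disclaimer: OF-900482 expires on the earlier of 21 February 2006 and 19 March 2006.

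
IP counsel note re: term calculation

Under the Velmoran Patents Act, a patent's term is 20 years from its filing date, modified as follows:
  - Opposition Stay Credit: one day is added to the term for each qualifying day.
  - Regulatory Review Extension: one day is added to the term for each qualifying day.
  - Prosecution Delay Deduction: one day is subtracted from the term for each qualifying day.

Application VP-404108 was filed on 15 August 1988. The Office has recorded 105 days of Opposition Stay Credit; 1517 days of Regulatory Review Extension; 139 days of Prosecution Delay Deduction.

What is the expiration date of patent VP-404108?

Base term: filing date + 20 years → 15 August 2008.
Opposition Stay Credit: +105 days → 28 November 2008.
Regulatory Review Extension: +1517 days → 23 January 2013.
Prosecution Delay Deduction: −139 days → 6 September 2012.

2012-09-06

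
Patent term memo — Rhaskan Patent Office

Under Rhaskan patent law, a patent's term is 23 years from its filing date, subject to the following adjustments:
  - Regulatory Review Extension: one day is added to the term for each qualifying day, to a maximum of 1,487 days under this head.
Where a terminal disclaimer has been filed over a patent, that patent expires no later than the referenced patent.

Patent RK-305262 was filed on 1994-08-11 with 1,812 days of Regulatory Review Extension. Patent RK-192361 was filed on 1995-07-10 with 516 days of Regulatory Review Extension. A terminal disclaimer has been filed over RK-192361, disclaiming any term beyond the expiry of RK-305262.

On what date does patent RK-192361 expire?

December 8, 2019

Natural term of RK-192361:
  Base: filing + 23 years → 10 July 2018.
  Regulatory Review Extension: 516 days (within the 1487-day cap) → +516 days → 8 December 2019.
Expiry of referenced patent RK-305262:
  Base: filing + 23 years → 11 August 2017.
  Regulatory Review Extension: 1812 days claimed exceeds the 1487-day cap, so +1487 days → 6 September 2021.
Terminal disclaimer: RK-192361 expires on the earlier of 8 December 2019 and 6 September 2021.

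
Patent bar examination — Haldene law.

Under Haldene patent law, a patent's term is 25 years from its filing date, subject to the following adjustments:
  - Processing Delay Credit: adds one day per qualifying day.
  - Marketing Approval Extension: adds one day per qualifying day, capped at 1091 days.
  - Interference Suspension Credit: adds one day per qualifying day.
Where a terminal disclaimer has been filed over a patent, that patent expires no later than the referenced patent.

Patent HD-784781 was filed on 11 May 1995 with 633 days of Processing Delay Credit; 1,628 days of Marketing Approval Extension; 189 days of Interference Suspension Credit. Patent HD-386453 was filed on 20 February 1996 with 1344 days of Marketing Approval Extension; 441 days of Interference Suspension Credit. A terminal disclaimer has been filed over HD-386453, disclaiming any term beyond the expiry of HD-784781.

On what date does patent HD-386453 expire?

May 2, 2025

Natural term of HD-386453:
  Base: filing + 25 years → 20 February 2021.
  Marketing Approval Extension: 1344 days claimed exceeds the 1091-day cap, so +1091 days → 16 February 2024.
  Interference Suspension Credit: +441 days → 2 May 2025.
Expiry of referenced patent HD-784781:
  Base: filing + 25 years → 11 May 2020.
  Processing Delay Credit: +633 days → 3 February 2022.
  Marketing Approval Extension: 1628 days claimed exceeds the 1091-day cap, so +1091 days → 29 January 2025.
  Interference Suspension Credit: +189 days → 6 August 2025.
Terminal disclaimer: HD-386453 expires on the earlier of 2 May 2025 and 6 August 2025.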